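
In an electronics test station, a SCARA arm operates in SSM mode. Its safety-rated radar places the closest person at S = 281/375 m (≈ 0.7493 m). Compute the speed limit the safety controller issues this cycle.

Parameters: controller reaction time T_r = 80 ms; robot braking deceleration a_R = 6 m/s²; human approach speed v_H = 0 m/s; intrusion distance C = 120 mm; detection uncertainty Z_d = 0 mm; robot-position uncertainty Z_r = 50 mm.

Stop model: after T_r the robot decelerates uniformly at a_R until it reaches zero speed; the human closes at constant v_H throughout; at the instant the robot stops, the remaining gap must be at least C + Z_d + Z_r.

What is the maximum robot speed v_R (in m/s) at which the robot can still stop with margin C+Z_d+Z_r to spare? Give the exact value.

collect terms ⇒ (1/12)·v_R² + (2/25)·v_R + (-869/1500) = 0
  disc = (2/25)² − 4·(1/12)·(-869/1500) = 4489/22500 ; √disc = 67/150
  v_R = (−(2/25) + 67/150) / (2·(1/12)) = 11/5 m/s
check:
T_s = v_R/a_R = (11/5)/6 = 0.3667 s
reaction-phase robot travel = 2.2000·0.0800 = 0.1760 m
braking distance = 2.2000²/(2·6.0000) = 0.4033 m
human over T_r+T_s: 0.0000·(0.0800+0.3667) = 0.0000 m
residual clearance needed = 0.1200+0.0000+0.0500 = 0.1700 m
sum ≈ 0.1760+0.4033+0.0000+0.1700 ≈ 0.7493 m = S ✓

v_R_max = 11/5 m/s = 2.2000 m/s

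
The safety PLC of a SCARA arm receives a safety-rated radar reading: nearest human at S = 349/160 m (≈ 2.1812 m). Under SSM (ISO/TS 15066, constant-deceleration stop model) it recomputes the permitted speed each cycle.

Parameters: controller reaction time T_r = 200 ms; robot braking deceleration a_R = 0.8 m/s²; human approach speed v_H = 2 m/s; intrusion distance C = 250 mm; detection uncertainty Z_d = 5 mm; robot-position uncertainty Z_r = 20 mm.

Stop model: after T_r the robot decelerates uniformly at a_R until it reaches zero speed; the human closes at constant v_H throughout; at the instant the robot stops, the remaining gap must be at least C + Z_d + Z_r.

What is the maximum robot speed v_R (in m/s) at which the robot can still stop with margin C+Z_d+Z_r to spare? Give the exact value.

v_R_max = 1/2 m/s = 0.5000 m/s

collect terms ⇒ (5/8)·v_R² + (27/10)·v_R + (-241/160) = 0
  disc = (27/10)² − 4·(5/8)·(-241/160) = 17689/1600 ; √disc = 133/40
  v_R = (−(27/10) + 133/40) / (2·(5/8)) = 1/2 m/s
check:
stop time T_s = (1/2)/(4/5) = 0.6250 s
robot covers v_R·T_r = 0.5000·0.2000 = 0.1000 m before braking
robot under decel: 0.5000²/(2·0.8000) = 0.1562 m
human closes 2.0000·0.8250 = 1.6500 m
C+Z_d+Z_r = 0.2500+0.0050+0.0200 = 0.2750 m
sum ≈ 0.1000+0.1562+1.6500+0.2750 ≈ 2.1812 m = S ✓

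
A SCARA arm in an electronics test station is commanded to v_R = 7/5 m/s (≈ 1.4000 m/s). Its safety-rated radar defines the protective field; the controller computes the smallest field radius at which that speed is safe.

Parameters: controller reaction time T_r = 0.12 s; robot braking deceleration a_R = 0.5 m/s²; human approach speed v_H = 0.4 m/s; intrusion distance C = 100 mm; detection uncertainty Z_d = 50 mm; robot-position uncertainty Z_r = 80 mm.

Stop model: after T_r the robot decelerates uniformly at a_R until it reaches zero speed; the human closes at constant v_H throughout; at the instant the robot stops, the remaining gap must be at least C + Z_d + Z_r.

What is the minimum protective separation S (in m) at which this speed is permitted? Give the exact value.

braking lasts T_s = (7/5)/(1/2) = 2.8000 s
robot in T_r: 1.4000·0.1200 = 0.1680 m
robot under decel: 1.4000²/(2·0.5000) = 1.9600 m
human over T_r+T_s: 0.4000·(0.1200+2.8000) = 1.1680 m
C+Z_d+Z_r = 0.1000+0.0500+0.0800 = 0.2300 m
S_min ≈ 0.1680+1.9600+1.1680+0.2300  ⇒  S_min = 1763/500 m

S_min = 1763/500 m = 3.5260 m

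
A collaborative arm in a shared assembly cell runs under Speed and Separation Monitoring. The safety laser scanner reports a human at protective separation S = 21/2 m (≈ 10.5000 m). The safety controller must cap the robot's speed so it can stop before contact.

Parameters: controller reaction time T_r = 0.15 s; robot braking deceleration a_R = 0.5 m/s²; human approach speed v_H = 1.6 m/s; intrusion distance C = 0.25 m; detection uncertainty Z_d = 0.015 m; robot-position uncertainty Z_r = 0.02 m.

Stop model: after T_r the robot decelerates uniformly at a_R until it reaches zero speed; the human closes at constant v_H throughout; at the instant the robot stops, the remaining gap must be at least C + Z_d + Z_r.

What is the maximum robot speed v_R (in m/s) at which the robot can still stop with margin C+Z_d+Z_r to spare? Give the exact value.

quadratic (1)·v² + (67/20)·v + (-399/40) = 0
  disc = (67/20)² − 4·(1)·(-399/40) = 20449/400 ; √disc = 143/20
  v_R = (−(67/20) + 143/20) / (2·(1)) = 19/10 m/s
check:
stop time T_s = (19/10)/(1/2) = 3.8000 s
robot covers v_R·T_r = 1.9000·0.1500 = 0.2850 m before braking
braking distance = 1.9000²/(2·0.5000) = 3.6100 m
human closes 1.6000·3.9500 = 6.3200 m
residual clearance needed = 0.2500+0.0150+0.0200 = 0.2850 m
sum ≈ 0.2850+3.6100+6.3200+0.2850 ≈ 10.5000 m = S ✓

v_R_max = 19/10 m/s = 1.9000 m/s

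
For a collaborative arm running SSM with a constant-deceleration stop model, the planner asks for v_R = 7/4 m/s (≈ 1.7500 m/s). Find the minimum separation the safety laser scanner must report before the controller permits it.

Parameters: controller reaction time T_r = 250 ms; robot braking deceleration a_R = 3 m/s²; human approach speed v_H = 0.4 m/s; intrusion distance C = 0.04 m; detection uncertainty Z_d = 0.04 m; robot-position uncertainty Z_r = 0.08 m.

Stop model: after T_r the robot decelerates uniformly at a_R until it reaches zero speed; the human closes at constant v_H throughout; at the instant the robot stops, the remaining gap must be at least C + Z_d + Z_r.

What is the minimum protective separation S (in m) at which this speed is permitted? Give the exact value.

S_min = 1153/800 m = 1.4412 m

T_s = v_R/a_R = (7/4)/3 = 0.5833 s
robot in T_r: 1.7500·0.2500 = 0.4375 m
robot covers 1.7500·0.5833 − ½·3.0000·0.5833² = 0.5104 m while stopping
person approaches 0.4000·(0.2500+0.5833) = 0.3333 m
margins: 0.0400+0.0400+0.0800 = 0.1600 m
S_min ≈ 0.4375+0.5104+0.3333+0.1600  ⇒  S_min = 1153/800 m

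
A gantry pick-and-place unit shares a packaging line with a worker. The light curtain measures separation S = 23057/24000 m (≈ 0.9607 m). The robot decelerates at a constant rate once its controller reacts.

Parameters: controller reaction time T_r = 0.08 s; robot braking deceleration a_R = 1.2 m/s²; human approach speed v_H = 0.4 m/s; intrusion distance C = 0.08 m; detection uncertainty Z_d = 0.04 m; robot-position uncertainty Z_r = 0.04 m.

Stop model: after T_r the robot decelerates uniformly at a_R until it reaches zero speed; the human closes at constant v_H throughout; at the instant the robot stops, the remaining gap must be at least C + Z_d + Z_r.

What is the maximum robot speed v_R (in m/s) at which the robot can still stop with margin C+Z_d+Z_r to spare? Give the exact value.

v_R_max = 19/20 m/s = 0.9500 m/s

at the boundary: (5/12)·v² + (31/75)·v + (-18449/24000) = 0
  disc = (31/75)² − 4·(5/12)·(-18449/24000) = 58081/40000 ; √disc = 241/200
  v_R = (−(31/75) + 241/200) / (2·(5/12)) = 19/20 m/s
check:
stop time T_s = (19/20)/(6/5) = 0.7917 s
reaction-phase robot travel = 0.9500·0.0800 = 0.0760 m
robot under decel: 0.9500²/(2·1.2000) = 0.3760 m
human over T_r+T_s: 0.4000·(0.0800+0.7917) = 0.3487 m
residual clearance needed = 0.0800+0.0400+0.0400 = 0.1600 m
sum ≈ 0.0760+0.3760+0.3487+0.1600 ≈ 0.9607 m = S ✓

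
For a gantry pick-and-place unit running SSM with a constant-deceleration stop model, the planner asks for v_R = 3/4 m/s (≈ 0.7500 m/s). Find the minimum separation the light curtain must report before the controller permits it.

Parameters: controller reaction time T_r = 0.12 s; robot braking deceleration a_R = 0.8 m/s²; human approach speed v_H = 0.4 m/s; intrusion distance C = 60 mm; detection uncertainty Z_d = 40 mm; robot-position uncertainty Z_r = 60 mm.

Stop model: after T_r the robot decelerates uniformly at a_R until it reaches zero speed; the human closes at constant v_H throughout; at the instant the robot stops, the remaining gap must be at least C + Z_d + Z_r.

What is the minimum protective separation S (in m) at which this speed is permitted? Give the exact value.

S_min = 16393/16000 m = 1.0246 m

braking lasts T_s = (3/4)/(4/5) = 0.9375 s
robot in T_r: 0.7500·0.1200 = 0.0900 m
robot under decel: 0.7500²/(2·0.8000) = 0.3516 m
human over T_r+T_s: 0.4000·(0.1200+0.9375) = 0.4230 m
margins: 0.0600+0.0400+0.0600 = 0.1600 m
S_min ≈ 0.0900+0.3516+0.4230+0.1600  ⇒  S_min = 16393/16000 m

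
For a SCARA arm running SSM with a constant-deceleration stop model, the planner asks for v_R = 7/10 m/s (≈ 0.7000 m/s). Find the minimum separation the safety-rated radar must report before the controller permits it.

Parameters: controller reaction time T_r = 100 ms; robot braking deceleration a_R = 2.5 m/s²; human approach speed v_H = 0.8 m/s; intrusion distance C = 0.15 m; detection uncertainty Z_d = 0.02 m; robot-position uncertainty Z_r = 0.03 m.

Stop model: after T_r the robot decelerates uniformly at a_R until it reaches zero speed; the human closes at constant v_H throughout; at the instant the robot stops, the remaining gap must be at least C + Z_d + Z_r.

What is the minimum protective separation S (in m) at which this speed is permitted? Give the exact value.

T_s = v_R/a_R = (7/10)/(5/2) = 0.2800 s
robot covers v_R·T_r = 0.7000·0.1000 = 0.0700 m before braking
robot under decel: 0.7000²/(2·2.5000) = 0.0980 m
person approaches 0.8000·(0.1000+0.2800) = 0.3040 m
C+Z_d+Z_r = 0.1500+0.0200+0.0300 = 0.2000 m
S_min ≈ 0.0700+0.0980+0.3040+0.2000  ⇒  S_min = 84/125 m

S_min = 84/125 m = 0.6720 m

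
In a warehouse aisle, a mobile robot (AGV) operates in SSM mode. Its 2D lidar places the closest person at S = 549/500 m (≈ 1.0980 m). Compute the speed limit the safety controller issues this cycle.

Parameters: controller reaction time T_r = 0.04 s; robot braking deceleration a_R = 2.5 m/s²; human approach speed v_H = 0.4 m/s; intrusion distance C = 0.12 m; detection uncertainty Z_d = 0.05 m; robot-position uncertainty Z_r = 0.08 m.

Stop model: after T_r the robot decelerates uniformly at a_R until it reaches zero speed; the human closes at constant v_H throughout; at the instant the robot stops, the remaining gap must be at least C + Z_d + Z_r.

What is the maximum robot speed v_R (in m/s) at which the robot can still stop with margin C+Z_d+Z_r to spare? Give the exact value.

v_R_max = 8/5 m/s = 1.6000 m/s

quadratic (1/5)·v² + (1/5)·v + (-104/125) = 0
  disc = (1/5)² − 4·(1/5)·(-104/125) = 441/625 ; √disc = 21/25
  v_R = (−(1/5) + 21/25) / (2·(1/5)) = 8/5 m/s
check:
stop time T_s = (8/5)/(5/2) = 0.6400 s
robot covers v_R·T_r = 1.6000·0.0400 = 0.0640 m before braking
braking distance = 1.6000²/(2·2.5000) = 0.5120 m
human closes 0.4000·0.6800 = 0.2720 m
C+Z_d+Z_r = 0.1200+0.0500+0.0800 = 0.2500 m
sum ≈ 0.0640+0.5120+0.2720+0.2500 ≈ 1.0980 m = S ✓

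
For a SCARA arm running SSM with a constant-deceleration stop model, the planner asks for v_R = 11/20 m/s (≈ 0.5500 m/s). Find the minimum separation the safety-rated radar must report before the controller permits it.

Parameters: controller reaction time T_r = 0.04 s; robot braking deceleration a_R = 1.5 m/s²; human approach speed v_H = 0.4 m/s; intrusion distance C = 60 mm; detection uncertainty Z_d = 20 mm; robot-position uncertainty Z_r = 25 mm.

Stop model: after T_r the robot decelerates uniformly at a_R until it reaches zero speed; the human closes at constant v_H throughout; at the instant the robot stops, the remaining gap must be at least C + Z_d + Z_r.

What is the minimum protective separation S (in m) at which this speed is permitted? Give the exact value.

braking lasts T_s = (11/20)/(3/2) = 0.3667 s
reaction-phase robot travel = 0.5500·0.0400 = 0.0220 m
braking distance = 0.5500²/(2·1.5000) = 0.1008 m
person approaches 0.4000·(0.0400+0.3667) = 0.1627 m
C+Z_d+Z_r = 0.0600+0.0200+0.0250 = 0.1050 m
S_min ≈ 0.0220+0.1008+0.1627+0.1050  ⇒  S_min = 781/2000 m

S_min = 781/2000 m = 0.3905 m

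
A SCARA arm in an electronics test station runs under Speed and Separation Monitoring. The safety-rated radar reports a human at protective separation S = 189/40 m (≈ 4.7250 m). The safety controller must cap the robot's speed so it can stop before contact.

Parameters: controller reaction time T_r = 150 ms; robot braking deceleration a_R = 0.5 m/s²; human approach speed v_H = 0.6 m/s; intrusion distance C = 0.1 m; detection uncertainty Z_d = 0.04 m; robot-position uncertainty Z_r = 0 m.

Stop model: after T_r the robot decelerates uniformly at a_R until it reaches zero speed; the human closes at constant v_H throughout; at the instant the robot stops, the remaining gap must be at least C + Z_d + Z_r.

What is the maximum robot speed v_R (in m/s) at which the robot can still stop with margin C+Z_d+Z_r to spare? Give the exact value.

v_R_max = 31/20 m/s = 1.5500 m/s

collect terms ⇒ (1)·v_R² + (27/20)·v_R + (-899/200) = 0
  disc = (27/20)² − 4·(1)·(-899/200) = 7921/400 ; √disc = 89/20
  v_R = (−(27/20) + 89/20) / (2·(1)) = 31/20 m/s
check:
stop time T_s = (31/20)/(1/2) = 3.1000 s
reaction-phase robot travel = 1.5500·0.1500 = 0.2325 m
robot covers 1.5500·3.1000 − ½·0.5000·3.1000² = 2.4025 m while stopping
human closes 0.6000·3.2500 = 1.9500 m
residual clearance needed = 0.1000+0.0400+0.0000 = 0.1400 m
sum ≈ 0.2325+2.4025+1.9500+0.1400 ≈ 4.7250 m = S ✓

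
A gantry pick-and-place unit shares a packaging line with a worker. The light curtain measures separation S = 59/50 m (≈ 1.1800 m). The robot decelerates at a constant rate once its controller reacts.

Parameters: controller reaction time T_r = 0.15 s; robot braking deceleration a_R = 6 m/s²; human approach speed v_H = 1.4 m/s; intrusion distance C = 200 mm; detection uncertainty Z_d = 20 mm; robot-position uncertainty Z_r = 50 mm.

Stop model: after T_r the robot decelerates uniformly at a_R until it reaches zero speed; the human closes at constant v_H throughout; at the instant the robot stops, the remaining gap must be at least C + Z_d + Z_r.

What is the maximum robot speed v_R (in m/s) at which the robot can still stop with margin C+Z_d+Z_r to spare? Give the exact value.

quadratic (1/12)·v² + (23/60)·v + (-7/10) = 0
  disc = (23/60)² − 4·(1/12)·(-7/10) = 1369/3600 ; √disc = 37/60
  v_R = (−(23/60) + 37/60) / (2·(1/12)) = 7/5 m/s
check:
T_s = v_R/a_R = (7/5)/6 = 0.2333 s
robot covers v_R·T_r = 1.4000·0.1500 = 0.2100 m before braking
robot covers 1.4000·0.2333 − ½·6.0000·0.2333² = 0.1633 m while stopping
person approaches 1.4000·(0.1500+0.2333) = 0.5367 m
C+Z_d+Z_r = 0.2000+0.0200+0.0500 = 0.2700 m
sum ≈ 0.2100+0.1633+0.5367+0.2700 ≈ 1.1800 m = S ✓

v_R_max = 7/5 m/s = 1.4000 m/s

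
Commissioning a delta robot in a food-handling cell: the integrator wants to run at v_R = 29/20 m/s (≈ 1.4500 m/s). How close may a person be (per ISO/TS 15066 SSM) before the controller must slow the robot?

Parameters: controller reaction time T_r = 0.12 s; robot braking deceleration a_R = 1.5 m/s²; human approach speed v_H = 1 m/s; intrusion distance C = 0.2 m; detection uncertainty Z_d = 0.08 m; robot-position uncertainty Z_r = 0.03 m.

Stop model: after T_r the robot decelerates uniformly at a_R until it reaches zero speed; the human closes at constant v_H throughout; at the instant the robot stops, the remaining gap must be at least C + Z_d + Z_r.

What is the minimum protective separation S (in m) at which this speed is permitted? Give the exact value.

S_min = 4543/2000 m = 2.2715 m

braking lasts T_s = (29/20)/(3/2) = 0.9667 s
robot in T_r: 1.4500·0.1200 = 0.1740 m
braking distance = 1.4500²/(2·1.5000) = 0.7008 m
human closes 1.0000·1.0867 = 1.0867 m
residual clearance needed = 0.2000+0.0800+0.0300 = 0.3100 m
S_min ≈ 0.1740+0.7008+1.0867+0.3100  ⇒  S_min = 4543/2000 m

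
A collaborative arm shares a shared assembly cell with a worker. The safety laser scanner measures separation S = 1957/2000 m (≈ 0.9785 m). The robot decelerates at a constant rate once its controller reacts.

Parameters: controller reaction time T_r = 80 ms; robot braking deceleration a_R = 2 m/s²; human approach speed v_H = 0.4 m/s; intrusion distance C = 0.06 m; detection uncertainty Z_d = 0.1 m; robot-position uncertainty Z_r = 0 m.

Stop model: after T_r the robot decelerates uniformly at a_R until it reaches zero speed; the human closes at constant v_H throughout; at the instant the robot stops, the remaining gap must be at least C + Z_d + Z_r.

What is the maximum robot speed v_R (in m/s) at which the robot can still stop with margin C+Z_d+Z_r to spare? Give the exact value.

quadratic (1/4)·v² + (7/25)·v + (-1573/2000) = 0
  disc = (7/25)² − 4·(1/4)·(-1573/2000) = 8649/10000 ; √disc = 93/100
  v_R = (−(7/25) + 93/100) / (2·(1/4)) = 13/10 m/s
check:
stop time T_s = (13/10)/2 = 0.6500 s
robot covers v_R·T_r = 1.3000·0.0800 = 0.1040 m before braking
robot under decel: 1.3000²/(2·2.0000) = 0.4225 m
person approaches 0.4000·(0.0800+0.6500) = 0.2920 m
margins: 0.0600+0.1000+0.0000 = 0.1600 m
sum ≈ 0.1040+0.4225+0.2920+0.1600 ≈ 0.9785 m = S ✓

v_R_max = 13/10 m/s = 1.3000 m/s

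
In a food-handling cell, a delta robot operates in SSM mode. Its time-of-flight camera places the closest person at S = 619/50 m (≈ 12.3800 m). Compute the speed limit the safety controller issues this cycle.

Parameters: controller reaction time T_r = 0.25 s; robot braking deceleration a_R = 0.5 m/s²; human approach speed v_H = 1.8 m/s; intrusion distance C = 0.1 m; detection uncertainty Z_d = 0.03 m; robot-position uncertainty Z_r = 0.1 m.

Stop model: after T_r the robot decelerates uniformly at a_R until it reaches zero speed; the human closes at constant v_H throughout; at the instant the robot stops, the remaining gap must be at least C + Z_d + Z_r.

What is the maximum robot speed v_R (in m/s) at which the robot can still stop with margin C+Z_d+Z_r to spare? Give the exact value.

quadratic (1)·v² + (77/20)·v + (-117/10) = 0
  disc = (77/20)² − 4·(1)·(-117/10) = 24649/400 ; √disc = 157/20
  v_R = (−(77/20) + 157/20) / (2·(1)) = 2 m/s
check:
braking lasts T_s = 2/(1/2) = 4.0000 s
reaction-phase robot travel = 2.0000·0.2500 = 0.5000 m
robot under decel: 2.0000²/(2·0.5000) = 4.0000 m
human over T_r+T_s: 1.8000·(0.2500+4.0000) = 7.6500 m
margins: 0.1000+0.0300+0.1000 = 0.2300 m
sum ≈ 0.5000+4.0000+7.6500+0.2300 ≈ 12.3800 m = S ✓

v_R_max = 2 m/s = 2.0000 m/s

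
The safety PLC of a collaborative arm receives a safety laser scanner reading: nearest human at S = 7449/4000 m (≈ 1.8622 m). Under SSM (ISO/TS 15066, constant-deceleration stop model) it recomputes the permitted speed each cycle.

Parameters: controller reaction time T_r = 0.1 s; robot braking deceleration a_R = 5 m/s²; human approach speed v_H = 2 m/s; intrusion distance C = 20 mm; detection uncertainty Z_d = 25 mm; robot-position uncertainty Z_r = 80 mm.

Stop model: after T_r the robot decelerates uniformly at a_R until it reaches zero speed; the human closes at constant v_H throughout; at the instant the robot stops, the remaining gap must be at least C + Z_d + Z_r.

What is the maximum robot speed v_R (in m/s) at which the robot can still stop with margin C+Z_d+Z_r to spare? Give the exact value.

v_R_max = 43/20 m/s = 2.1500 m/s

at the boundary: (1/10)·v² + (1/2)·v + (-6149/4000) = 0
  disc = (1/2)² − 4·(1/10)·(-6149/4000) = 8649/10000 ; √disc = 93/100
  v_R = (−(1/2) + 93/100) / (2·(1/10)) = 43/20 m/s
check:
T_s = v_R/a_R = (43/20)/5 = 0.4300 s
robot covers v_R·T_r = 2.1500·0.1000 = 0.2150 m before braking
robot covers 2.1500·0.4300 − ½·5.0000·0.4300² = 0.4622 m while stopping
person approaches 2.0000·(0.1000+0.4300) = 1.0600 m
C+Z_d+Z_r = 0.0200+0.0250+0.0800 = 0.1250 m
sum ≈ 0.2150+0.4622+1.0600+0.1250 ≈ 1.8622 m = S ✓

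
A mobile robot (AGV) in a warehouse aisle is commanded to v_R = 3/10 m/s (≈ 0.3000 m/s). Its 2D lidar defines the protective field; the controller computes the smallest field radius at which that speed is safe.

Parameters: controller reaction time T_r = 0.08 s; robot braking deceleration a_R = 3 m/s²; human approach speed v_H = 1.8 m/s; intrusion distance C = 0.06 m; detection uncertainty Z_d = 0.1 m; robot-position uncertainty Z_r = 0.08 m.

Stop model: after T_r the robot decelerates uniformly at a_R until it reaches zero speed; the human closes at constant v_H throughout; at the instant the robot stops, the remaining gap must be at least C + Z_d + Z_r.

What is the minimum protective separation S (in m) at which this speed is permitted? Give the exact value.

T_s = v_R/a_R = (3/10)/3 = 0.1000 s
reaction-phase robot travel = 0.3000·0.0800 = 0.0240 m
braking distance = 0.3000²/(2·3.0000) = 0.0150 m
person approaches 1.8000·(0.0800+0.1000) = 0.3240 m
C+Z_d+Z_r = 0.0600+0.1000+0.0800 = 0.2400 m
S_min ≈ 0.0240+0.0150+0.3240+0.2400  ⇒  S_min = 603/1000 m

S_min = 603/1000 m = 0.6030 m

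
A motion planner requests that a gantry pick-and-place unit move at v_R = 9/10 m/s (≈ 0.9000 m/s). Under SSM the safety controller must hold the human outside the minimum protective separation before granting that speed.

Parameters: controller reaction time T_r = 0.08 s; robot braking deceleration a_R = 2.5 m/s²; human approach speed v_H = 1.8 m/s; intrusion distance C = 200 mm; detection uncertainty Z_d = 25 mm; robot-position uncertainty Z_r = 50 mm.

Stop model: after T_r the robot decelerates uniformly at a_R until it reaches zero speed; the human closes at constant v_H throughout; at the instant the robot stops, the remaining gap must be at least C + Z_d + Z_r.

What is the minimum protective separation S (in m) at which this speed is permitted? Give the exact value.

S_min = 1301/1000 m = 1.3010 m

stop time T_s = (9/10)/(5/2) = 0.3600 s
robot covers v_R·T_r = 0.9000·0.0800 = 0.0720 m before braking
robot under decel: 0.9000²/(2·2.5000) = 0.1620 m
human closes 1.8000·0.4400 = 0.7920 m
residual clearance needed = 0.2000+0.0250+0.0500 = 0.2750 m
S_min ≈ 0.0720+0.1620+0.7920+0.2750  ⇒  S_min = 1301/1000 m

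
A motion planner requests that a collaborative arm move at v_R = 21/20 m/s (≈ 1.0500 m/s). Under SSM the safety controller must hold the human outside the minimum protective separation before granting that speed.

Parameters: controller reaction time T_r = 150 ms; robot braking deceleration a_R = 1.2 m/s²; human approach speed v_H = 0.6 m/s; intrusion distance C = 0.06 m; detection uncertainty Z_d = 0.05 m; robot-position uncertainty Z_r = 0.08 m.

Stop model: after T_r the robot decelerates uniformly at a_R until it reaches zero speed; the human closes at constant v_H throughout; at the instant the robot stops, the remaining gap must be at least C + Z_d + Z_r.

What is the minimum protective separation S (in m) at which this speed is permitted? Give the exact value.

S_min = 91/64 m = 1.4219 m

T_s = v_R/a_R = (21/20)/(6/5) = 0.8750 s
reaction-phase robot travel = 1.0500·0.1500 = 0.1575 m
robot covers 1.0500·0.8750 − ½·1.2000·0.8750² = 0.4594 m while stopping
person approaches 0.6000·(0.1500+0.8750) = 0.6150 m
margins: 0.0600+0.0500+0.0800 = 0.1900 m
S_min ≈ 0.1575+0.4594+0.6150+0.1900  ⇒  S_min = 91/64 m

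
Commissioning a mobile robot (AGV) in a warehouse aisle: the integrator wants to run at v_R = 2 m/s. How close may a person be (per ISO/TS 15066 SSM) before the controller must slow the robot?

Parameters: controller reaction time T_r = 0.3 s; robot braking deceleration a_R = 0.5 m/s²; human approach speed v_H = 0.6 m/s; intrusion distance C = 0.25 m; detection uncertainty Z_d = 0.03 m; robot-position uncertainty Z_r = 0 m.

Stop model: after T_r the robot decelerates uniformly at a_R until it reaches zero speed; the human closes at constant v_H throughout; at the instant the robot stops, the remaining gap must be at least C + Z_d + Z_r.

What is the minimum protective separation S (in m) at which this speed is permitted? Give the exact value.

S_min = 373/50 m = 7.4600 m

T_s = v_R/a_R = 2/(1/2) = 4.0000 s
reaction-phase robot travel = 2.0000·0.3000 = 0.6000 m
robot covers 2.0000·4.0000 − ½·0.5000·4.0000² = 4.0000 m while stopping
person approaches 0.6000·(0.3000+4.0000) = 2.5800 m
margins: 0.2500+0.0300+0.0000 = 0.2800 m
S_min ≈ 0.6000+4.0000+2.5800+0.2800  ⇒  S_min = 373/50 m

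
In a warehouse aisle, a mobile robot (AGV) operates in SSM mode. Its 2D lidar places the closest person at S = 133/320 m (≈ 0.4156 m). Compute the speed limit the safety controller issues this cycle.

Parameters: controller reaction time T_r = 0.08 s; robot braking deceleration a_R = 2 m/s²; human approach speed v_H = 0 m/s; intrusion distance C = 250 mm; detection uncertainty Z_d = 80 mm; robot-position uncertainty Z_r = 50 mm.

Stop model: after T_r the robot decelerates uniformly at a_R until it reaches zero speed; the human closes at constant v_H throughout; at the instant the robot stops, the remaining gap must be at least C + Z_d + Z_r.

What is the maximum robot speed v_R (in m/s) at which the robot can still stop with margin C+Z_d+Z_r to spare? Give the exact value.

quadratic (1/4)·v² + (2/25)·v + (-57/1600) = 0
  disc = (2/25)² − 4·(1/4)·(-57/1600) = 1681/40000 ; √disc = 41/200
  v_R = (−(2/25) + 41/200) / (2·(1/4)) = 1/4 m/s
check:
stop time T_s = (1/4)/2 = 0.1250 s
robot in T_r: 0.2500·0.0800 = 0.0200 m
robot covers 0.2500·0.1250 − ½·2.0000·0.1250² = 0.0156 m while stopping
human over T_r+T_s: 0.0000·(0.0800+0.1250) = 0.0000 m
C+Z_d+Z_r = 0.2500+0.0800+0.0500 = 0.3800 m
sum ≈ 0.0200+0.0156+0.0000+0.3800 ≈ 0.4156 m = S ✓

v_R_max = 1/4 m/s = 0.2500 m/s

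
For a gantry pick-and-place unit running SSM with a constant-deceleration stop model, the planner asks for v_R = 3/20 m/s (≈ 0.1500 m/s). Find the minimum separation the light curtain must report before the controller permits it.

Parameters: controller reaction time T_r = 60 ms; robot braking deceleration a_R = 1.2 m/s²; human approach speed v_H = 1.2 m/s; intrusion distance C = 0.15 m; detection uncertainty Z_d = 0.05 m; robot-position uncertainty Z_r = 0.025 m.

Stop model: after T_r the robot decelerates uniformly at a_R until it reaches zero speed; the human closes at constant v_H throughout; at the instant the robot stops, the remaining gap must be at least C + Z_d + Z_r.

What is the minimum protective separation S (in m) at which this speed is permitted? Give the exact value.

braking lasts T_s = (3/20)/(6/5) = 0.1250 s
robot covers v_R·T_r = 0.1500·0.0600 = 0.0090 m before braking
braking distance = 0.1500²/(2·1.2000) = 0.0094 m
human over T_r+T_s: 1.2000·(0.0600+0.1250) = 0.2220 m
residual clearance needed = 0.1500+0.0500+0.0250 = 0.2250 m
S_min ≈ 0.0090+0.0094+0.2220+0.2250  ⇒  S_min = 3723/8000 m

S_min = 3723/8000 m = 0.4654 m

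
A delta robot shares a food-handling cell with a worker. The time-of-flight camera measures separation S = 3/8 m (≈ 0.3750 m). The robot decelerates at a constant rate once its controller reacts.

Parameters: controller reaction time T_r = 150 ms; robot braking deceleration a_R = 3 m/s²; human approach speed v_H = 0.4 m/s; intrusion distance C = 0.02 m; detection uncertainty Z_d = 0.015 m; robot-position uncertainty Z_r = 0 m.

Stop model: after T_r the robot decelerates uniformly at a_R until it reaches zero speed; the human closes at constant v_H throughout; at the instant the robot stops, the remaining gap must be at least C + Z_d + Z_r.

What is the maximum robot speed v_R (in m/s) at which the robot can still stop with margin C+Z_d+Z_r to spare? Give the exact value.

quadratic (1/6)·v² + (17/60)·v + (-7/25) = 0
  disc = (17/60)² − 4·(1/6)·(-7/25) = 961/3600 ; √disc = 31/60
  v_R = (−(17/60) + 31/60) / (2·(1/6)) = 7/10 m/s
check:
stop time T_s = (7/10)/3 = 0.2333 s
reaction-phase robot travel = 0.7000·0.1500 = 0.1050 m
robot covers 0.7000·0.2333 − ½·3.0000·0.2333² = 0.0817 m while stopping
person approaches 0.4000·(0.1500+0.2333) = 0.1533 m
C+Z_d+Z_r = 0.0200+0.0150+0.0000 = 0.0350 m
sum ≈ 0.1050+0.0817+0.1533+0.0350 ≈ 0.3750 m = S ✓

v_R_max = 7/10 m/s = 0.7000 m/s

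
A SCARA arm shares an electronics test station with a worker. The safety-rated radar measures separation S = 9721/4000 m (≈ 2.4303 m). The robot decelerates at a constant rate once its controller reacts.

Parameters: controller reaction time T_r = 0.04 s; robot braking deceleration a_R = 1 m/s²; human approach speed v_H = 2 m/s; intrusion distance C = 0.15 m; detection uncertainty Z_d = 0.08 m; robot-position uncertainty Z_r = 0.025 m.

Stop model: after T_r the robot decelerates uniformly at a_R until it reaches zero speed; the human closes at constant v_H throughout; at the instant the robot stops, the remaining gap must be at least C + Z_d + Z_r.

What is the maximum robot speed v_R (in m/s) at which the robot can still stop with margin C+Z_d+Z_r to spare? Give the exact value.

v_R_max = 17/20 m/s = 0.8500 m/s

at the boundary: (1/2)·v² + (51/25)·v + (-8381/4000) = 0
  disc = (51/25)² − 4·(1/2)·(-8381/4000) = 83521/10000 ; √disc = 289/100
  v_R = (−(51/25) + 289/100) / (2·(1/2)) = 17/20 m/s
check:
T_s = v_R/a_R = (17/20)/1 = 0.8500 s
robot covers v_R·T_r = 0.8500·0.0400 = 0.0340 m before braking
robot under decel: 0.8500²/(2·1.0000) = 0.3613 m
person approaches 2.0000·(0.0400+0.8500) = 1.7800 m
C+Z_d+Z_r = 0.1500+0.0800+0.0250 = 0.2550 m
sum ≈ 0.0340+0.3613+1.7800+0.2550 ≈ 2.4303 m = S ✓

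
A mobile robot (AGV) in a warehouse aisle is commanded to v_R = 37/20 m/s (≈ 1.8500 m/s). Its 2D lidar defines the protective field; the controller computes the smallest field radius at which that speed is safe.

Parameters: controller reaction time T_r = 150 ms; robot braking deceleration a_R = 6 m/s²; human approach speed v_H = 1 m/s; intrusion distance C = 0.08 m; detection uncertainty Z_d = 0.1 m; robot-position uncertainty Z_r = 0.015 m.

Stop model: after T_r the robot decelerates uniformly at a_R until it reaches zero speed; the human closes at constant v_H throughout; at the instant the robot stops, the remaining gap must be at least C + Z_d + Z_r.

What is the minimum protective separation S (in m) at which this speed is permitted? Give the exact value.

S_min = 5837/4800 m = 1.2160 m

stop time T_s = (37/20)/6 = 0.3083 s
robot in T_r: 1.8500·0.1500 = 0.2775 m
braking distance = 1.8500²/(2·6.0000) = 0.2852 m
person approaches 1.0000·(0.1500+0.3083) = 0.4583 m
residual clearance needed = 0.0800+0.1000+0.0150 = 0.1950 m
S_min ≈ 0.2775+0.2852+0.4583+0.1950  ⇒  S_min = 5837/4800 m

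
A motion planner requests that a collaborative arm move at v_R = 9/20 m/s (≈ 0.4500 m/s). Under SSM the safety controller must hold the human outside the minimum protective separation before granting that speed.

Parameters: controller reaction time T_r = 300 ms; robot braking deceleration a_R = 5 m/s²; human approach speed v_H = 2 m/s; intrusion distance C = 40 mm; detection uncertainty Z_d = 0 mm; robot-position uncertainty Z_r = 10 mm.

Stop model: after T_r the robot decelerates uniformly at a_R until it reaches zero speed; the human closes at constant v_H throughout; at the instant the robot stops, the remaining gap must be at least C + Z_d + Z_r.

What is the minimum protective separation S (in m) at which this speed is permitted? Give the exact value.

T_s = v_R/a_R = (9/20)/5 = 0.0900 s
robot in T_r: 0.4500·0.3000 = 0.1350 m
robot under decel: 0.4500²/(2·5.0000) = 0.0203 m
human closes 2.0000·0.3900 = 0.7800 m
margins: 0.0400+0.0000+0.0100 = 0.0500 m
S_min ≈ 0.1350+0.0203+0.7800+0.0500  ⇒  S_min = 3941/4000 m

S_min = 3941/4000 m = 0.9852 m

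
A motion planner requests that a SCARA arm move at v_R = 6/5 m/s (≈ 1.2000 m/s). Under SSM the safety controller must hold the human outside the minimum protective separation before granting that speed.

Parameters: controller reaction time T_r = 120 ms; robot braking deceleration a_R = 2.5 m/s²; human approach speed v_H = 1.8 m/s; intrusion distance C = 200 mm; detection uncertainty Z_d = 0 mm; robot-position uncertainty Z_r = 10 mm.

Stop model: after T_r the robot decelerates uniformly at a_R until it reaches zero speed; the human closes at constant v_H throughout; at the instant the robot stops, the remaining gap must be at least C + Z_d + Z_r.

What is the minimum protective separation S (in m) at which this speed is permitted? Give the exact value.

S_min = 861/500 m = 1.7220 m

T_s = v_R/a_R = (6/5)/(5/2) = 0.4800 s
robot in T_r: 1.2000·0.1200 = 0.1440 m
braking distance = 1.2000²/(2·2.5000) = 0.2880 m
human over T_r+T_s: 1.8000·(0.1200+0.4800) = 1.0800 m
residual clearance needed = 0.2000+0.0000+0.0100 = 0.2100 m
S_min ≈ 0.1440+0.2880+1.0800+0.2100  ⇒  S_min = 861/500 m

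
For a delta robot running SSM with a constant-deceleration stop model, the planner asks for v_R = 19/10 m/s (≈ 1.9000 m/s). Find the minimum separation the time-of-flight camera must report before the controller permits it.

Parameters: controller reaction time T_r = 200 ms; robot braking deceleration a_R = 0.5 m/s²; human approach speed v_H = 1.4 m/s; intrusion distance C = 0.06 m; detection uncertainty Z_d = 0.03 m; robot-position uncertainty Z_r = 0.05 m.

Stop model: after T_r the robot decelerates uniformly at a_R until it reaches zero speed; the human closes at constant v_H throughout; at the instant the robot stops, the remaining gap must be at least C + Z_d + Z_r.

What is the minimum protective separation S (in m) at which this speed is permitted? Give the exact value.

braking lasts T_s = (19/10)/(1/2) = 3.8000 s
robot covers v_R·T_r = 1.9000·0.2000 = 0.3800 m before braking
robot under decel: 1.9000²/(2·0.5000) = 3.6100 m
human over T_r+T_s: 1.4000·(0.2000+3.8000) = 5.6000 m
residual clearance needed = 0.0600+0.0300+0.0500 = 0.1400 m
S_min ≈ 0.3800+3.6100+5.6000+0.1400  ⇒  S_min = 973/100 m

S_min = 973/100 m = 9.7300 m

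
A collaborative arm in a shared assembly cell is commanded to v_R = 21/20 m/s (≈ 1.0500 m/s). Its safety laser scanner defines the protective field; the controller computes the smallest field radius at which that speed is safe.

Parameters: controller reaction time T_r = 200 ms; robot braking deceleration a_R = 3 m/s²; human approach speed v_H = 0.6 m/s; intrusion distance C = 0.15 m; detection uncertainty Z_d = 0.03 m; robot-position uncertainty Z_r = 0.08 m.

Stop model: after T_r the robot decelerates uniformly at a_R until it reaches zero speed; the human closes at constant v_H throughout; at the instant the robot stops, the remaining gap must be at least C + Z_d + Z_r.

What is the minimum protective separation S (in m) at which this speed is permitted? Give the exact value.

S_min = 787/800 m = 0.9838 m

stop time T_s = (21/20)/3 = 0.3500 s
reaction-phase robot travel = 1.0500·0.2000 = 0.2100 m
robot covers 1.0500·0.3500 − ½·3.0000·0.3500² = 0.1837 m while stopping
human closes 0.6000·0.5500 = 0.3300 m
margins: 0.1500+0.0300+0.0800 = 0.2600 m
S_min ≈ 0.2100+0.1837+0.3300+0.2600  ⇒  S_min = 787/800 m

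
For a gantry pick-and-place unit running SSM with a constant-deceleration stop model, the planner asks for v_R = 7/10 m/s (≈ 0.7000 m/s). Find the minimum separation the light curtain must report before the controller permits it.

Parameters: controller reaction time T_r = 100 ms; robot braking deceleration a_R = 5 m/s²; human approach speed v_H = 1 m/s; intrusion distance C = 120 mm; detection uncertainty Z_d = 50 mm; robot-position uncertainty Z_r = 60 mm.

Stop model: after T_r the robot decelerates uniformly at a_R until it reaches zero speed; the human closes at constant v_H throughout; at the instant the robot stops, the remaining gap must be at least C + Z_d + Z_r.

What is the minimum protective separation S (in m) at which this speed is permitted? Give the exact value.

S_min = 589/1000 m = 0.5890 m

braking lasts T_s = (7/10)/5 = 0.1400 s
robot in T_r: 0.7000·0.1000 = 0.0700 m
robot under decel: 0.7000²/(2·5.0000) = 0.0490 m
human over T_r+T_s: 1.0000·(0.1000+0.1400) = 0.2400 m
C+Z_d+Z_r = 0.1200+0.0500+0.0600 = 0.2300 m
S_min ≈ 0.0700+0.0490+0.2400+0.2300  ⇒  S_min = 589/1000 m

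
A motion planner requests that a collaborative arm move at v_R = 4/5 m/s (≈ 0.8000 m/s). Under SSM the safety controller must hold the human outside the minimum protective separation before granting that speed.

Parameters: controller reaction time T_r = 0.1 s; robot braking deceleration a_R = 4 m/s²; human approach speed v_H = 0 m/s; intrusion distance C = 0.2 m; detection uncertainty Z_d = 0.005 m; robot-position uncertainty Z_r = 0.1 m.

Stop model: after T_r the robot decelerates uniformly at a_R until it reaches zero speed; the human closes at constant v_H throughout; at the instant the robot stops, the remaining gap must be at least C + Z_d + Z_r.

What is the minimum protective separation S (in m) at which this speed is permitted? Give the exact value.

S_min = 93/200 m = 0.4650 m

T_s = v_R/a_R = (4/5)/4 = 0.2000 s
reaction-phase robot travel = 0.8000·0.1000 = 0.0800 m
robot covers 0.8000·0.2000 − ½·4.0000·0.2000² = 0.0800 m while stopping
human over T_r+T_s: 0.0000·(0.1000+0.2000) = 0.0000 m
margins: 0.2000+0.0050+0.1000 = 0.3050 m
S_min ≈ 0.0800+0.0800+0.0000+0.3050  ⇒  S_min = 93/200 m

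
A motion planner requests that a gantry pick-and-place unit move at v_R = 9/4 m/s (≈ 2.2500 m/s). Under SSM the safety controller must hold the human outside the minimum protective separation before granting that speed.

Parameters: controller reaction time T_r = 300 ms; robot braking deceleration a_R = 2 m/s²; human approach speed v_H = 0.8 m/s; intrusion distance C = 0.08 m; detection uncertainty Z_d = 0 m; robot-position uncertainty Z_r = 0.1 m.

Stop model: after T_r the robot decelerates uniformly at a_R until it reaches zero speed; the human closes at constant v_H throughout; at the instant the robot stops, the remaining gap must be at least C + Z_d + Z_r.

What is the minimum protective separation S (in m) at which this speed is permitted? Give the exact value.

S_min = 5217/1600 m = 3.2606 m

stop time T_s = (9/4)/2 = 1.1250 s
reaction-phase robot travel = 2.2500·0.3000 = 0.6750 m
robot covers 2.2500·1.1250 − ½·2.0000·1.1250² = 1.2656 m while stopping
human closes 0.8000·1.4250 = 1.1400 m
residual clearance needed = 0.0800+0.0000+0.1000 = 0.1800 m
S_min ≈ 0.6750+1.2656+1.1400+0.1800  ⇒  S_min = 5217/1600 m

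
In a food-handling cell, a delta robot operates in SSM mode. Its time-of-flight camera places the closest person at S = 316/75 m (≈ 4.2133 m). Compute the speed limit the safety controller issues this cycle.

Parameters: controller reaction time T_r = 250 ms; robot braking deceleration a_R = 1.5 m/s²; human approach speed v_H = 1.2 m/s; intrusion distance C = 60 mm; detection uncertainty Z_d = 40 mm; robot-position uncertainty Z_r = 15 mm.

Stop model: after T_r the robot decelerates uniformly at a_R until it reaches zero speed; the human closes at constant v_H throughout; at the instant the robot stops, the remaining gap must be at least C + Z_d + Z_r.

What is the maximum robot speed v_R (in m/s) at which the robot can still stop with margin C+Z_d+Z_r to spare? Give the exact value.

v_R_max = 43/20 m/s = 2.1500 m/s

collect terms ⇒ (1/3)·v_R² + (21/20)·v_R + (-2279/600) = 0
  disc = (21/20)² − 4·(1/3)·(-2279/600) = 22201/3600 ; √disc = 149/60
  v_R = (−(21/20) + 149/60) / (2·(1/3)) = 43/20 m/s
check:
braking lasts T_s = (43/20)/(3/2) = 1.4333 s
robot in T_r: 2.1500·0.2500 = 0.5375 m
braking distance = 2.1500²/(2·1.5000) = 1.5408 m
human closes 1.2000·1.6833 = 2.0200 m
C+Z_d+Z_r = 0.0600+0.0400+0.0150 = 0.1150 m
sum ≈ 0.5375+1.5408+2.0200+0.1150 ≈ 4.2133 m = S ✓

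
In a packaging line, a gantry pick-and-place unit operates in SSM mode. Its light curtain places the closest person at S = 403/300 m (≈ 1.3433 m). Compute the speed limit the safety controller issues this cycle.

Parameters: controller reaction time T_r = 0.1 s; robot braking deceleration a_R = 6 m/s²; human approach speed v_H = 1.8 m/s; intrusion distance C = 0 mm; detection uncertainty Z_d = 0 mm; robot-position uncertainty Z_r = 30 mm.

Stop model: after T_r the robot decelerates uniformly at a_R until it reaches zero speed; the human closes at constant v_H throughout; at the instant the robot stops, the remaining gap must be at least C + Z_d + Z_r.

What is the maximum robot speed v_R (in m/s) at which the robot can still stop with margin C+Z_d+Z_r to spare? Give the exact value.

v_R_max = 2 m/s = 2.0000 m/s

quadratic (1/12)·v² + (2/5)·v + (-17/15) = 0
  disc = (2/5)² − 4·(1/12)·(-17/15) = 121/225 ; √disc = 11/15
  v_R = (−(2/5) + 11/15) / (2·(1/12)) = 2 m/s
check:
stop time T_s = 2/6 = 0.3333 s
reaction-phase robot travel = 2.0000·0.1000 = 0.2000 m
braking distance = 2.0000²/(2·6.0000) = 0.3333 m
human closes 1.8000·0.4333 = 0.7800 m
residual clearance needed = 0.0000+0.0000+0.0300 = 0.0300 m
sum ≈ 0.2000+0.3333+0.7800+0.0300 ≈ 1.3433 m = S ✓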